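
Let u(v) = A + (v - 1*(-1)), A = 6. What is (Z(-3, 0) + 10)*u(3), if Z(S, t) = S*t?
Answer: 100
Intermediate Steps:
u(v) = 7 + v (u(v) = 6 + (v - 1*(-1)) = 6 + (v + 1) = 6 + (1 + v) = 7 + v)
(Z(-3, 0) + 10)*u(3) = (-3*0 + 10)*(7 + 3) = (0 + 10)*10 = 10*10 = 100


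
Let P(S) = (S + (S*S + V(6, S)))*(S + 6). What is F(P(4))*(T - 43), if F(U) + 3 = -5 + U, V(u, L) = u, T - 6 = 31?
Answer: -1512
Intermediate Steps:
T = 37 (T = 6 + 31 = 37)
P(S) = (6 + S)*(6 + S + S²) (P(S) = (S + (S*S + 6))*(S + 6) = (S + (S² + 6))*(6 + S) = (S + (6 + S²))*(6 + S) = (6 + S + S²)*(6 + S) = (6 + S)*(6 + S + S²))
F(U) = -8 + U (F(U) = -3 + (-5 + U) = -8 + U)
F(P(4))*(T - 43) = (-8 + (36 + 4³ + 7*4² + 12*4))*(37 - 43) = (-8 + (36 + 64 + 7*16 + 48))*(-6) = (-8 + (36 + 64 + 112 + 48))*(-6) = (-8 + 260)*(-6) = 252*(-6) = -1512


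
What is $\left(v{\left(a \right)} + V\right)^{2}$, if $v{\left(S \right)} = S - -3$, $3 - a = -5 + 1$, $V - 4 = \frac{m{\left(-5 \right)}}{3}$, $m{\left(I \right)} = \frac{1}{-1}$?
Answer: $\frac{1681}{9} \approx 186.78$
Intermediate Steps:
$m{\left(I \right)} = -1$
$V = \frac{11}{3}$ ($V = 4 - \frac{1}{3} = \frac{11}{3} \approx 3.6667$)
$a = 7$ ($a = 3 - \left(-5 + 1\right) = 3 - -4 = 3 + 4 = 7$)
$v{\left(S \right)} = 3 + S$ ($v{\left(S \right)} = S + 3 = 3 + S$)
$\left(v{\left(a \right)} + V\right)^{2} = \left(\left(3 + 7\right) + \frac{11}{3}\right)^{2} = \left(10 + \frac{11}{3}\right)^{2} = \left(\frac{41}{3}\right)^{2} = \frac{1681}{9}$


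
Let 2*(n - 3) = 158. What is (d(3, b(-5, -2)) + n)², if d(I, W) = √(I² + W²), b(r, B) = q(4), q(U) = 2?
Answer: (82 + √13)² ≈ 7328.3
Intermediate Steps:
b(r, B) = 2
n = 82 (n = 3 + (½)*158 = 3 + 79 = 82)
(d(3, b(-5, -2)) + n)² = (√(3² + 2²) + 82)² = (√(9 + 4) + 82)² = (√13 + 82)² = (82 + √13)²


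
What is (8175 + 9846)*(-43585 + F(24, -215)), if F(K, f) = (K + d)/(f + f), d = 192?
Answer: -168872682543/215 ≈ -7.8545e+8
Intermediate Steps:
F(K, f) = (192 + K)/(2*f) (F(K, f) = (K + 192)/(f + f) = (192 + K)/((2*f)) = (192 + K)*(1/(2*f)) = (192 + K)/(2*f))
(8175 + 9846)*(-43585 + F(24, -215)) = (8175 + 9846)*(-43585 + (1/2)*(192 + 24)/(-215)) = 18021*(-43585 + (1/2)*(-1/215)*216) = 18021*(-43585 - 108/215) = 18021*(-9370883/215) = -168872682543/215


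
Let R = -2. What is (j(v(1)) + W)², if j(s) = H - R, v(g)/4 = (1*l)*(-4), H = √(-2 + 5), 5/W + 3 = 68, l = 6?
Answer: 1236/169 + 54*√3/13 ≈ 14.508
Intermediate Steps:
W = 1/13 (W = 5/(-3 + 68) = 5/65 = 5*(1/65) = 1/13 ≈ 0.076923)
H = √3 ≈ 1.7320
v(g) = -96 (v(g) = 4*((1*6)*(-4)) = 4*(6*(-4)) = 4*(-24) = -96)
j(s) = 2 + √3 (j(s) = √3 - 1*(-2) = √3 + 2 = 2 + √3)
(j(v(1)) + W)² = ((2 + √3) + 1/13)² = (27/13 + √3)²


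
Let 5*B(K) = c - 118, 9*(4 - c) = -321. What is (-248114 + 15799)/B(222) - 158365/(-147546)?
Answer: 102838890125/6934662 ≈ 14830.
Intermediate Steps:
c = 119/3 (c = 4 - ⅑*(-321) = 4 + 107/3 = 119/3 ≈ 39.667)
B(K) = -47/3 (B(K) = (119/3 - 118)/5 = (⅕)*(-235/3) = -47/3)
(-248114 + 15799)/B(222) - 158365/(-147546) = (-248114 + 15799)/(-47/3) - 158365/(-147546) = -232315*(-3/47) - 158365*(-1/147546) = 696945/47 + 158365/147546 = 102838890125/6934662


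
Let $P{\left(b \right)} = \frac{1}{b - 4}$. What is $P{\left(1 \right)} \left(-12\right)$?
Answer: $4$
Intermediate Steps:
$P{\left(b \right)} = \frac{1}{-4 + b}$
$P{\left(1 \right)} \left(-12\right) = \frac{1}{-4 + 1} \left(-12\right) = \frac{1}{-3} \left(-12\right) = \left(- \frac{1}{3}\right) \left(-12\right) = 4$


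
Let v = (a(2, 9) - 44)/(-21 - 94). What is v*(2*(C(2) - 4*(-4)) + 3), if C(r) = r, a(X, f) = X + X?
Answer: 312/23 ≈ 13.565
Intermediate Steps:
a(X, f) = 2*X
v = 8/23 (v = (2*2 - 44)/(-21 - 94) = (4 - 44)/(-115) = -40*(-1/115) = 8/23 ≈ 0.34783)
v*(2*(C(2) - 4*(-4)) + 3) = 8*(2*(2 - 4*(-4)) + 3)/23 = 8*(2*(2 + 16) + 3)/23 = 8*(2*18 + 3)/23 = 8*(36 + 3)/23 = (8/23)*39 = 312/23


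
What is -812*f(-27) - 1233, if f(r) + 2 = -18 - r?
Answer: -6917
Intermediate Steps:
f(r) = -20 - r (f(r) = -2 + (-18 - r) = -20 - r)
-812*f(-27) - 1233 = -812*(-20 - 1*(-27)) - 1233 = -812*(-20 + 27) - 1233 = -812*7 - 1233 = -5684 - 1233 = -6917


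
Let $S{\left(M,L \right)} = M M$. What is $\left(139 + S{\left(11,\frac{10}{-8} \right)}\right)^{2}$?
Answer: $67600$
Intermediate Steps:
$S{\left(M,L \right)} = M^{2}$
$\left(139 + S{\left(11,\frac{10}{-8} \right)}\right)^{2} = \left(139 + 11^{2}\right)^{2} = \left(139 + 121\right)^{2} = 260^{2} = 67600$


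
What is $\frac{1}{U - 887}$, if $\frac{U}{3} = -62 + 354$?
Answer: $- \frac{1}{11} \approx -0.090909$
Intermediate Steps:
$U = 876$ ($U = 3 \left(-62 + 354\right) = 3 \cdot 292 = 876$)
$\frac{1}{U - 887} = \frac{1}{876 - 887} = \frac{1}{-11} = - \frac{1}{11}$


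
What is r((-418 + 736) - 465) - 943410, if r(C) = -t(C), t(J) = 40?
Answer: -943450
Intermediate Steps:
r(C) = -40 (r(C) = -1*40 = -40)
r((-418 + 736) - 465) - 943410 = -40 - 943410 = -943450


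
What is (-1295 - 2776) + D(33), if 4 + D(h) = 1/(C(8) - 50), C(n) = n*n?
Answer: -57049/14 ≈ -4074.9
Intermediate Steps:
C(n) = n²
D(h) = -55/14 (D(h) = -4 + 1/(8² - 50) = -4 + 1/(64 - 50) = -4 + 1/14 = -55/14)
(-1295 - 2776) + D(33) = (-1295 - 2776) - 55/14 = -4071 - 55/14 = -57049/14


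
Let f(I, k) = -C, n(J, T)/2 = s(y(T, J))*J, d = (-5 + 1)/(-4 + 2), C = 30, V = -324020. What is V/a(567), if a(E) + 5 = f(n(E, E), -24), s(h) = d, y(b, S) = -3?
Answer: 64804/7 ≈ 9257.7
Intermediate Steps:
d = 2 (d = -4/(-2) = -4*(-½) = 2)
s(h) = 2
n(J, T) = 4*J (n(J, T) = 2*(2*J) = 4*J)
f(I, k) = -30 (f(I, k) = -1*30 = -30)
a(E) = -35 (a(E) = -5 - 30 = -35)
V/a(567) = -324020/(-35) = -324020*(-1/35) = 64804/7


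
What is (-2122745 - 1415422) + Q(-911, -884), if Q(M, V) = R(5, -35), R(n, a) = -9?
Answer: -3538176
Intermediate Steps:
Q(M, V) = -9
(-2122745 - 1415422) + Q(-911, -884) = (-2122745 - 1415422) - 9 = -3538167 - 9 = -3538176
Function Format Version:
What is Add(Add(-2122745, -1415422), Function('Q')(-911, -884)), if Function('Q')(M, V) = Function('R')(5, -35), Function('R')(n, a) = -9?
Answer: -3538176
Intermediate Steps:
Function('Q')(M, V) = -9
Add(Add(-2122745, -1415422), Function('Q')(-911, -884)) = Add(Add(-2122745, -1415422), -9) = Add(-3538167, -9) = -3538176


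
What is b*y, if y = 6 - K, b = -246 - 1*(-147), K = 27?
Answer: 2079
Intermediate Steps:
b = -99 (b = -246 + 147 = -99)
y = -21 (y = 6 - 1*27 = 6 - 27 = -21)
b*y = -99*(-21) = 2079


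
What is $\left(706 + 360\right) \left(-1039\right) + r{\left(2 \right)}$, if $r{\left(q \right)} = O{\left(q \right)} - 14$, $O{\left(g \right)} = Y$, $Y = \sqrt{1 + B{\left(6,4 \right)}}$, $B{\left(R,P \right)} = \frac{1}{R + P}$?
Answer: $-1107588 + \frac{\sqrt{110}}{10} \approx -1.1076 \cdot 10^{6}$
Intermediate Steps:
$B{\left(R,P \right)} = \frac{1}{P + R}$
$Y = \frac{\sqrt{110}}{10}$ ($Y = \sqrt{1 + \frac{1}{4 + 6}} = \sqrt{1 + \frac{1}{10}} = \sqrt{\frac{11}{10}} = \frac{\sqrt{110}}{10} \approx 1.0488$)
$O{\left(g \right)} = \frac{\sqrt{110}}{10}$
$r{\left(q \right)} = -14 + \frac{\sqrt{110}}{10}$ ($r{\left(q \right)} = \frac{\sqrt{110}}{10} - 14 = -14 + \frac{\sqrt{110}}{10}$)
$\left(706 + 360\right) \left(-1039\right) + r{\left(2 \right)} = \left(706 + 360\right) \left(-1039\right) - \left(14 - \frac{\sqrt{110}}{10}\right) = 1066 \left(-1039\right) - \left(14 - \frac{\sqrt{110}}{10}\right) = -1107574 - \left(14 - \frac{\sqrt{110}}{10}\right) = -1107588 + \frac{\sqrt{110}}{10}$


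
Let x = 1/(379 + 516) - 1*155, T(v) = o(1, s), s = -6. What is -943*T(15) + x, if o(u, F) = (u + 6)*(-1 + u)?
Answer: -138724/895 ≈ -155.00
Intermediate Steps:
o(u, F) = (-1 + u)*(6 + u) (o(u, F) = (6 + u)*(-1 + u) = (-1 + u)*(6 + u))
T(v) = 0 (T(v) = -6 + 1**2 + 5*1 = -6 + 1 + 5 = 0)
x = -138724/895 (x = 1/895 - 155 = -138724/895 ≈ -155.00)
-943*T(15) + x = -943*0 - 138724/895 = 0 - 138724/895 = -138724/895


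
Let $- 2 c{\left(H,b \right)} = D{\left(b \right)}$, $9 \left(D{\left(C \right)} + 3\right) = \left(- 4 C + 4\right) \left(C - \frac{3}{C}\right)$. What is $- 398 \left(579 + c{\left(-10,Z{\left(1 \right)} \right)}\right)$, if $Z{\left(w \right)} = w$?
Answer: $-231039$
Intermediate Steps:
$D{\left(C \right)} = -3 + \frac{\left(4 - 4 C\right) \left(C - \frac{3}{C}\right)}{9}$ ($D{\left(C \right)} = -3 + \frac{\left(- 4 C + 4\right) \left(C - \frac{3}{C}\right)}{9} = -3 + \frac{\left(4 - 4 C\right) \left(C - \frac{3}{C}\right)}{9}$)
$c{\left(H,b \right)} = - \frac{-12 - b \left(15 - 4 b + 4 b^{2}\right)}{18 b}$ ($c{\left(H,b \right)} = - \frac{\frac{1}{9} \frac{1}{b} \left(-12 - b \left(15 - 4 b + 4 b^{2}\right)\right)}{2} = - \frac{-12 - b \left(15 - 4 b + 4 b^{2}\right)}{18 b}$)
$- 398 \left(579 + c{\left(-10,Z{\left(1 \right)} \right)}\right) = - 398 \left(579 + \frac{12 + 1 \left(15 - 4 + 4 \cdot 1^{2}\right)}{18 \cdot 1}\right) = - 398 \left(579 + \frac{1}{18} \cdot 1 \left(12 + 1 \left(15 - 4 + 4 \cdot 1\right)\right)\right) = - 398 \left(579 + \frac{1}{18} \cdot 1 \left(12 + 1 \left(15 - 4 + 4\right)\right)\right) = - 398 \left(579 + \frac{1}{18} \cdot 1 \left(12 + 1 \cdot 15\right)\right) = - 398 \left(579 + \frac{1}{18} \cdot 1 \left(12 + 15\right)\right) = - 398 \left(579 + \frac{1}{18} \cdot 1 \cdot 27\right) = - 398 \left(579 + \frac{3}{2}\right) = \left(-398\right) \frac{1161}{2} = -231039$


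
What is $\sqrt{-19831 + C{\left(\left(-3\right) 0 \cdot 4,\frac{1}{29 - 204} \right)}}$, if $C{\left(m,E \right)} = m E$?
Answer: $i \sqrt{19831} \approx 140.82 i$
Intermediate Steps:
$C{\left(m,E \right)} = E m$
$\sqrt{-19831 + C{\left(\left(-3\right) 0 \cdot 4,\frac{1}{29 - 204} \right)}} = \sqrt{-19831 + \frac{\left(-3\right) 0 \cdot 4}{29 - 204}} = \sqrt{-19831 + \frac{0 \cdot 4}{-175}} = \sqrt{-19831 - 0} = \sqrt{-19831 + 0} = \sqrt{-19831} = i \sqrt{19831}$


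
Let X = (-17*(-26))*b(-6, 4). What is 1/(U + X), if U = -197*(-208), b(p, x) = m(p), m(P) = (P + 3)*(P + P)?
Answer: 1/56888 ≈ 1.7578e-5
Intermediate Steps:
m(P) = 2*P*(3 + P) (m(P) = (3 + P)*(2*P) = 2*P*(3 + P))
b(p, x) = 2*p*(3 + p)
U = 40976
X = 15912 (X = (-17*(-26))*(2*(-6)*(3 - 6)) = 442*(2*(-6)*(-3)) = 442*36 = 15912)
1/(U + X) = 1/(40976 + 15912) = 1/56888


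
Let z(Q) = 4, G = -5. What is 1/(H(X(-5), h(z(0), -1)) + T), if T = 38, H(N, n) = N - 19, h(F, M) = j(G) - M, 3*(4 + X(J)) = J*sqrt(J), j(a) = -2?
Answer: 27/430 + 3*I*sqrt(5)/430 ≈ 0.062791 + 0.0156*I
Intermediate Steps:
X(J) = -4 + J**(3/2)/3 (X(J) = -4 + (J*sqrt(J))/3 = -4 + J**(3/2)/3)
h(F, M) = -2 - M
H(N, n) = -19 + N
1/(H(X(-5), h(z(0), -1)) + T) = 1/((-19 + (-4 + (-5)**(3/2)/3)) + 38) = 1/((-19 + (-4 + (-5*I*sqrt(5))/3)) + 38) = 1/((-19 + (-4 - 5*I*sqrt(5)/3)) + 38) = 1/((-23 - 5*I*sqrt(5)/3) + 38) = 1/(15 - 5*I*sqrt(5)/3)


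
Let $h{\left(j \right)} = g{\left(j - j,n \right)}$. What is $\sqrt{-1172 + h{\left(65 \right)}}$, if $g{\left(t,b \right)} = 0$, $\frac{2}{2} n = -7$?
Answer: $2 i \sqrt{293} \approx 34.234 i$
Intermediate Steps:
$n = -7$
$h{\left(j \right)} = 0$
$\sqrt{-1172 + h{\left(65 \right)}} = \sqrt{-1172 + 0} = \sqrt{-1172} = 2 i \sqrt{293}$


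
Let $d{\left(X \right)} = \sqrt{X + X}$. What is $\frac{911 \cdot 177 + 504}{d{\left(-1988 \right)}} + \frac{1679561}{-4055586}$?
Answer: $- \frac{1679561}{4055586} - \frac{161751 i \sqrt{994}}{1988} \approx -0.41414 - 2565.2 i$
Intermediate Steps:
$d{\left(X \right)} = \sqrt{2} \sqrt{X}$ ($d{\left(X \right)} = \sqrt{2 X} = \sqrt{2} \sqrt{X}$)
$\frac{911 \cdot 177 + 504}{d{\left(-1988 \right)}} + \frac{1679561}{-4055586} = \frac{911 \cdot 177 + 504}{\sqrt{2} \sqrt{-1988}} + \frac{1679561}{-4055586} = \frac{161247 + 504}{\sqrt{2} \cdot 2 i \sqrt{497}} + 1679561 \left(- \frac{1}{4055586}\right) = \frac{161751}{2 i \sqrt{994}} - \frac{1679561}{4055586} = 161751 \left(- \frac{i \sqrt{994}}{1988}\right) - \frac{1679561}{4055586} = - \frac{161751 i \sqrt{994}}{1988} - \frac{1679561}{4055586} = - \frac{1679561}{4055586} - \frac{161751 i \sqrt{994}}{1988}$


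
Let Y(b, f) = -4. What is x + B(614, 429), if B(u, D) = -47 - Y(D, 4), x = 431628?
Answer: 431585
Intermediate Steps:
B(u, D) = -43 (B(u, D) = -47 - 1*(-4) = -47 + 4 = -43)
x + B(614, 429) = 431628 - 43 = 431585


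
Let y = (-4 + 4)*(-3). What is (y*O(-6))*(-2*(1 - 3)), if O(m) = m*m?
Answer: 0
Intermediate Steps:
y = 0 (y = 0*(-3) = 0)
O(m) = m**2
(y*O(-6))*(-2*(1 - 3)) = (0*(-6)**2)*(-2*(1 - 3)) = (0*36)*(-2*(-2)) = 0*4 = 0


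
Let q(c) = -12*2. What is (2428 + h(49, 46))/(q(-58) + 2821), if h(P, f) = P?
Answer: 2477/2797 ≈ 0.88559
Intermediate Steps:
q(c) = -24
(2428 + h(49, 46))/(q(-58) + 2821) = (2428 + 49)/(-24 + 2821) = 2477/2797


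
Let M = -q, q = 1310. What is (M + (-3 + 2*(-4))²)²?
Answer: 1413721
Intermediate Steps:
M = -1310 (M = -1*1310 = -1310)
(M + (-3 + 2*(-4))²)² = (-1310 + (-3 + 2*(-4))²)² = (-1310 + (-3 - 8)²)² = (-1310 + (-11)²)² = (-1310 + 121)² = (-1189)² = 1413721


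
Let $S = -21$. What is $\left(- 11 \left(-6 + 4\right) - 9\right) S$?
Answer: $-273$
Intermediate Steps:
$\left(- 11 \left(-6 + 4\right) - 9\right) S = \left(- 11 \left(-6 + 4\right) - 9\right) \left(-21\right) = \left(\left(-11\right) \left(-2\right) - 9\right) \left(-21\right) = \left(22 - 9\right) \left(-21\right) = 13 \left(-21\right) = -273$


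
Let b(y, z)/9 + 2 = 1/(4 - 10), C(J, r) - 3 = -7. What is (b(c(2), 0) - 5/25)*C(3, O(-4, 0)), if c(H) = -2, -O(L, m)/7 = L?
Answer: 394/5 ≈ 78.800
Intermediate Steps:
O(L, m) = -7*L
C(J, r) = -4 (C(J, r) = 3 - 7 = -4)
b(y, z) = -39/2 (b(y, z) = -18 + 9/(4 - 10) = -18 + 9/(-6) = -18 + 9*(-⅙) = -18 - 3/2 = -39/2)
(b(c(2), 0) - 5/25)*C(3, O(-4, 0)) = (-39/2 - 5/25)*(-4) = (-39/2 - 5*1/25)*(-4) = (-39/2 - ⅕)*(-4) = -197/10*(-4) = 394/5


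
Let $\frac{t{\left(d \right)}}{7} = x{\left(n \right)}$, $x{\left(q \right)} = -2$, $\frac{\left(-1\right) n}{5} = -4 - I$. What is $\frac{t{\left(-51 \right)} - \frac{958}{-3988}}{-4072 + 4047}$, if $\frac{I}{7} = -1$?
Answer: $\frac{27437}{49850} \approx 0.55039$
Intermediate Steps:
$I = -7$ ($I = 7 \left(-1\right) = -7$)
$n = -15$ ($n = - 5 \left(-4 - -7\right) = - 5 \left(-4 + 7\right) = \left(-5\right) 3 = -15$)
$t{\left(d \right)} = -14$ ($t{\left(d \right)} = 7 \left(-2\right) = -14$)
$\frac{t{\left(-51 \right)} - \frac{958}{-3988}}{-4072 + 4047} = \frac{-14 - \frac{958}{-3988}}{-4072 + 4047} = \frac{-14 - - \frac{479}{1994}}{-25} = \left(-14 + \frac{479}{1994}\right) \left(- \frac{1}{25}\right) = \left(- \frac{27437}{1994}\right) \left(- \frac{1}{25}\right) = \frac{27437}{49850}$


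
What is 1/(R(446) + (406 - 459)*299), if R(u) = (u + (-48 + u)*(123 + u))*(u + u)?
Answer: 1/202386089 ≈ 4.9411e-9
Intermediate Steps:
R(u) = 2*u*(u + (-48 + u)*(123 + u)) (R(u) = (u + (-48 + u)*(123 + u))*(2*u) = 2*u*(u + (-48 + u)*(123 + u)))
1/(R(446) + (406 - 459)*299) = 1/(2*446*(-5904 + 446² + 76*446) + (406 - 459)*299) = 1/(2*446*(-5904 + 198916 + 33896) - 53*299) = 1/(2*446*226908 - 15847) = 1/(202401936 - 15847) = 1/202386089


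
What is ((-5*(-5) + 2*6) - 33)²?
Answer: 16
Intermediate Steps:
((-5*(-5) + 2*6) - 33)² = ((25 + 12) - 33)² = (37 - 33)² = 4² = 16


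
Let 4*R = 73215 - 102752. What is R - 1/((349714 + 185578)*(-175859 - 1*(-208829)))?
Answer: -130321506484471/17648577240 ≈ -7384.3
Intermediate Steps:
R = -29537/4 (R = (73215 - 102752)/4 = (1/4)*(-29537) = -29537/4 ≈ -7384.3)
R - 1/((349714 + 185578)*(-175859 - 1*(-208829))) = -29537/4 - 1/((349714 + 185578)*(-175859 - 1*(-208829))) = -29537/4 - 1/(535292*(-175859 + 208829)) = -29537/4 - 1/(535292*32970) = -29537/4 - 1*1/17648577240 = -29537/4 - 1/17648577240 = -130321506484471/17648577240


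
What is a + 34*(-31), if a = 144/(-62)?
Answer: -32746/31 ≈ -1056.3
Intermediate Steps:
a = -72/31 (a = 144*(-1/62) = -72/31 ≈ -2.3226)
a + 34*(-31) = -72/31 + 34*(-31) = -72/31 - 1054 = -32746/31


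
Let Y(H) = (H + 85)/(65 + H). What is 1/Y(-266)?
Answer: 201/181 ≈ 1.1105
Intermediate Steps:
Y(H) = (85 + H)/(65 + H)
1/Y(-266) = 1/((85 - 266)/(65 - 266)) = 1/(-181/(-201)) = 1/(-1/201*(-181)) = 1/(181/201) = 201/181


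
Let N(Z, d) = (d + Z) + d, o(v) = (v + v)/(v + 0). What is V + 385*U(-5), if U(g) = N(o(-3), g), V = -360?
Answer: -3440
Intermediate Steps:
o(v) = 2 (o(v) = (2*v)/v = 2)
N(Z, d) = Z + 2*d (N(Z, d) = (Z + d) + d = Z + 2*d)
U(g) = 2 + 2*g
V + 385*U(-5) = -360 + 385*(2 + 2*(-5)) = -360 + 385*(2 - 10) = -360 + 385*(-8) = -360 - 3080 = -3440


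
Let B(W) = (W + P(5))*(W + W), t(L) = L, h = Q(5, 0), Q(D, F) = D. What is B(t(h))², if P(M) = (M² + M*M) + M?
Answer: 360000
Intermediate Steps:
h = 5
P(M) = M + 2*M² (P(M) = (M² + M²) + M = 2*M² + M = M + 2*M²)
B(W) = 2*W*(55 + W) (B(W) = (W + 5*(1 + 2*5))*(W + W) = (W + 5*(1 + 10))*(2*W) = (W + 5*11)*(2*W) = (W + 55)*(2*W) = (55 + W)*(2*W) = 2*W*(55 + W))
B(t(h))² = (2*5*(55 + 5))² = (2*5*60)² = 600² = 360000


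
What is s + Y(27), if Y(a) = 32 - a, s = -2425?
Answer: -2420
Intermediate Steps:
s + Y(27) = -2425 + (32 - 1*27) = -2425 + (32 - 27) = -2425 + 5 = -2420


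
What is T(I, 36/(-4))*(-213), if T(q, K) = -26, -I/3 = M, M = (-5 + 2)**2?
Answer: 5538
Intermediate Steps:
M = 9 (M = (-3)**2 = 9)
I = -27 (I = -3*9 = -27)
T(I, 36/(-4))*(-213) = -26*(-213) = 5538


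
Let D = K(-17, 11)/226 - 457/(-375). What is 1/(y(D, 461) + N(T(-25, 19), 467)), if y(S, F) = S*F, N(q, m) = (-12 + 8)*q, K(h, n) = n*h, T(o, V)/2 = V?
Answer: 84750/2403377 ≈ 0.035263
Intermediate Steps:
T(o, V) = 2*V
K(h, n) = h*n
D = 33157/84750 (D = -17*11/226 - 457/(-375) = -187*1/226 - 457*(-1/375) = -187/226 + 457/375 = 33157/84750 ≈ 0.39123)
N(q, m) = -4*q
y(S, F) = F*S
1/(y(D, 461) + N(T(-25, 19), 467)) = 1/(461*(33157/84750) - 8*19) = 1/(15285377/84750 - 4*38) = 1/(15285377/84750 - 152) = 1/(2403377/84750) = 84750/2403377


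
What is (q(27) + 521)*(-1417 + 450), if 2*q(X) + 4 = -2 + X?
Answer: -1027921/2 ≈ -5.1396e+5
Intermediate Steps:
q(X) = -3 + X/2 (q(X) = -2 + (-2 + X)/2 = -2 + (-1 + X/2) = -3 + X/2)
(q(27) + 521)*(-1417 + 450) = ((-3 + (1/2)*27) + 521)*(-1417 + 450) = ((-3 + 27/2) + 521)*(-967) = (21/2 + 521)*(-967) = (1063/2)*(-967) = -1027921/2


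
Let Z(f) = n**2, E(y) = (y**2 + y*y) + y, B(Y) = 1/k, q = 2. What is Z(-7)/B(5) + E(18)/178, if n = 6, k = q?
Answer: 6741/89 ≈ 75.742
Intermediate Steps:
k = 2
B(Y) = 1/2
E(y) = y + 2*y**2 (E(y) = (y**2 + y**2) + y = 2*y**2 + y = y + 2*y**2)
Z(f) = 36 (Z(f) = 6**2 = 36)
Z(-7)/B(5) + E(18)/178 = 36/(1/2) + (18*(1 + 2*18))/178 = 36*2 + (18*(1 + 36))*(1/178) = 72 + (18*37)*(1/178) = 72 + 666*(1/178) = 72 + 333/89 = 6741/89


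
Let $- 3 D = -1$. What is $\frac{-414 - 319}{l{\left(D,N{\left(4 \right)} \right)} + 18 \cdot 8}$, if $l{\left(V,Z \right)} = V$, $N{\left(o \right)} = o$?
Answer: $- \frac{2199}{433} \approx -5.0785$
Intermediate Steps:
$D = \frac{1}{3}$ ($D = \left(- \frac{1}{3}\right) \left(-1\right) = \frac{1}{3} \approx 0.33333$)
$\frac{-414 - 319}{l{\left(D,N{\left(4 \right)} \right)} + 18 \cdot 8} = \frac{-414 - 319}{\frac{1}{3} + 18 \cdot 8} = - \frac{733}{\frac{1}{3} + 144} = - \frac{733}{\frac{433}{3}} = \left(-733\right) \frac{3}{433} = - \frac{2199}{433}$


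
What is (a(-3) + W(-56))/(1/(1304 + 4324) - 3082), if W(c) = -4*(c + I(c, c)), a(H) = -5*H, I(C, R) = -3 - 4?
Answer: -1502676/17345495 ≈ -0.086632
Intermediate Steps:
I(C, R) = -7
W(c) = 28 - 4*c (W(c) = -4*(c - 7) = -4*(-7 + c) = 28 - 4*c)
(a(-3) + W(-56))/(1/(1304 + 4324) - 3082) = (-5*(-3) + (28 - 4*(-56)))/(1/(1304 + 4324) - 3082) = (15 + (28 + 224))/(1/5628 - 3082) = (15 + 252)/(1/5628 - 3082) = 267/(-17345495/5628) = 267*(-5628/17345495) = -1502676/17345495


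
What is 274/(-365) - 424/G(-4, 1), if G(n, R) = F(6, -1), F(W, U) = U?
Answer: 154486/365 ≈ 423.25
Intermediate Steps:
G(n, R) = -1
274/(-365) - 424/G(-4, 1) = 274/(-365) - 424/(-1) = 274*(-1/365) - 424*(-1) = -274/365 + 424 = 154486/365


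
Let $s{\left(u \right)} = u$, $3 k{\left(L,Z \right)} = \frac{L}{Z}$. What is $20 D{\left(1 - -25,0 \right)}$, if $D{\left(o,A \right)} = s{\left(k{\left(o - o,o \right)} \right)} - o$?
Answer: $-520$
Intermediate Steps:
$k{\left(L,Z \right)} = \frac{L}{3 Z}$ ($k{\left(L,Z \right)} = \frac{L \frac{1}{Z}}{3} = \frac{L}{3 Z}$)
$D{\left(o,A \right)} = - o$ ($D{\left(o,A \right)} = \frac{o - o}{3 o} - o = \frac{1}{3} \cdot 0 \frac{1}{o} - o = 0 - o = - o$)
$20 D{\left(1 - -25,0 \right)} = 20 \left(- (1 - -25)\right) = 20 \left(- (1 + 25)\right) = 20 \left(\left(-1\right) 26\right) = 20 \left(-26\right) = -520$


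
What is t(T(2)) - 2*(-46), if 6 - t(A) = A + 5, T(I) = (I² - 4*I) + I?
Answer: 95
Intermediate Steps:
T(I) = I² - 3*I
t(A) = 1 - A (t(A) = 6 - (A + 5) = 6 - (5 + A) = 6 + (-5 - A) = 1 - A)
t(T(2)) - 2*(-46) = (1 - 2*(-3 + 2)) - 2*(-46) = (1 - 2*(-1)) + 92 = (1 - 1*(-2)) + 92 = (1 + 2) + 92 = 3 + 92 = 95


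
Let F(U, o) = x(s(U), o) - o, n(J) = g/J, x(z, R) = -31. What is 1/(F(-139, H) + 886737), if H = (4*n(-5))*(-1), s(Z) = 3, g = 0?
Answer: 1/886706 ≈ 1.1278e-6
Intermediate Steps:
n(J) = 0 (n(J) = 0/J = 0)
H = 0 (H = (4*0)*(-1) = 0*(-1) = 0)
F(U, o) = -31 - o
1/(F(-139, H) + 886737) = 1/((-31 - 1*0) + 886737) = 1/((-31 + 0) + 886737) = 1/(-31 + 886737) = 1/886706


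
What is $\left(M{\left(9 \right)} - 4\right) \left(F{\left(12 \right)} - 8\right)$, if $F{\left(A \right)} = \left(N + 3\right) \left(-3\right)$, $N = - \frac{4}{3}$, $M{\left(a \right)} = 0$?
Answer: $52$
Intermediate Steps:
$N = - \frac{4}{3}$ ($N = \left(-4\right) \frac{1}{3} = - \frac{4}{3} \approx -1.3333$)
$F{\left(A \right)} = -5$ ($F{\left(A \right)} = \left(- \frac{4}{3} + 3\right) \left(-3\right) = \frac{5}{3} \left(-3\right) = -5$)
$\left(M{\left(9 \right)} - 4\right) \left(F{\left(12 \right)} - 8\right) = \left(0 - 4\right) \left(-5 - 8\right) = \left(0 - 4\right) \left(-13\right) = \left(-4\right) \left(-13\right) = 52$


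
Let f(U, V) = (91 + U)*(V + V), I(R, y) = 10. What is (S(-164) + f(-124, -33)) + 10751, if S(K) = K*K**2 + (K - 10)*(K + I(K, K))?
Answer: -4371219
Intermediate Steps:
f(U, V) = 2*V*(91 + U) (f(U, V) = (91 + U)*(2*V) = 2*V*(91 + U))
S(K) = K**3 + (-10 + K)*(10 + K) (S(K) = K*K**2 + (K - 10)*(K + 10) = K**3 + (-10 + K)*(10 + K))
(S(-164) + f(-124, -33)) + 10751 = ((-100 + (-164)**2 + (-164)**3) + 2*(-33)*(91 - 124)) + 10751 = ((-100 + 26896 - 4410944) + 2*(-33)*(-33)) + 10751 = (-4384148 + 2178) + 10751 = -4381970 + 10751 = -4371219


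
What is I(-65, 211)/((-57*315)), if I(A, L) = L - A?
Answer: -92/5985 ≈ -0.015372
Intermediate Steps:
I(-65, 211)/((-57*315)) = (211 - 1*(-65))/((-57*315)) = (211 + 65)/(-17955) = 276*(-1/17955) = -92/5985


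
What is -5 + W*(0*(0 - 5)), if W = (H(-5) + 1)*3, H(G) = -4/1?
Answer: -5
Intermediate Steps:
H(G) = -4 (H(G) = -4*1 = -4)
W = -9 (W = (-4 + 1)*3 = -3*3 = -9)
-5 + W*(0*(0 - 5)) = -5 - 0*(0 - 5) = -5 - 0*(-5) = -5 - 9*0 = -5 + 0 = -5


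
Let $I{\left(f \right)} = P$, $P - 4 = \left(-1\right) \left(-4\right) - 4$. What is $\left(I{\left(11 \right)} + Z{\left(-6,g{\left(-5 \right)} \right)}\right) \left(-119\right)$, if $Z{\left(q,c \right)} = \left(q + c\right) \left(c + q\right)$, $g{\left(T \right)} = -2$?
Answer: $-8092$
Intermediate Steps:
$P = 4$ ($P = 4 - 0 = 4 + \left(4 - 4\right) = 4 + 0 = 4$)
$I{\left(f \right)} = 4$
$Z{\left(q,c \right)} = \left(c + q\right)^{2}$ ($Z{\left(q,c \right)} = \left(c + q\right) \left(c + q\right) = \left(c + q\right)^{2}$)
$\left(I{\left(11 \right)} + Z{\left(-6,g{\left(-5 \right)} \right)}\right) \left(-119\right) = \left(4 + \left(-2 - 6\right)^{2}\right) \left(-119\right) = \left(4 + \left(-8\right)^{2}\right) \left(-119\right) = \left(4 + 64\right) \left(-119\right) = 68 \left(-119\right) = -8092$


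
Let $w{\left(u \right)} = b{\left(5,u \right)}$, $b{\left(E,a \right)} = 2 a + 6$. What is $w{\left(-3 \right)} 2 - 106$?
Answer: $-106$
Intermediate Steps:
$b{\left(E,a \right)} = 6 + 2 a$
$w{\left(u \right)} = 6 + 2 u$
$w{\left(-3 \right)} 2 - 106 = \left(6 + 2 \left(-3\right)\right) 2 - 106 = \left(6 - 6\right) 2 - 106 = 0 \cdot 2 - 106 = 0 - 106 = -106$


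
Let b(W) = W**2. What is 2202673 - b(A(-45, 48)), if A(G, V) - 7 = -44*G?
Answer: -1745496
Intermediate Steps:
A(G, V) = 7 - 44*G
2202673 - b(A(-45, 48)) = 2202673 - (7 - 44*(-45))**2 = 2202673 - (7 + 1980)**2 = 2202673 - 1*1987**2 = 2202673 - 1*3948169 = 2202673 - 3948169 = -1745496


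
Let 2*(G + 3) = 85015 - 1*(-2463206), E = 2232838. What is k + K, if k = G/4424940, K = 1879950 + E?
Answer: 808837395859/196664 ≈ 4.1128e+6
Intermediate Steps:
G = 2548215/2 (G = -3 + (85015 - 1*(-2463206))/2 = -3 + (85015 + 2463206)/2 = -3 + (1/2)*2548221 = -3 + 2548221/2 = 2548215/2 ≈ 1.2741e+6)
K = 4112788 (K = 1879950 + 2232838 = 4112788)
k = 56627/196664 (k = (2548215/2)/4424940 = (2548215/2)*(1/4424940) = 56627/196664 ≈ 0.28794)
k + K = 56627/196664 + 4112788 = 808837395859/196664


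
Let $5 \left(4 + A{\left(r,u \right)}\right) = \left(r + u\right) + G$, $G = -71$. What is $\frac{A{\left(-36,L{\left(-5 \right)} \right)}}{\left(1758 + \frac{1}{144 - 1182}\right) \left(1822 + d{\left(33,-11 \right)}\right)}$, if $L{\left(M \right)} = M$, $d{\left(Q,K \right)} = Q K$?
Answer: $- \frac{137016}{13311937885} \approx -1.0293 \cdot 10^{-5}$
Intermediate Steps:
$d{\left(Q,K \right)} = K Q$
$A{\left(r,u \right)} = - \frac{91}{5} + \frac{r}{5} + \frac{u}{5}$ ($A{\left(r,u \right)} = -4 + \frac{\left(r + u\right) - 71}{5} = -4 + \frac{-71 + r + u}{5} = -4 + \left(- \frac{71}{5} + \frac{r}{5} + \frac{u}{5}\right) = - \frac{91}{5} + \frac{r}{5} + \frac{u}{5}$)
$\frac{A{\left(-36,L{\left(-5 \right)} \right)}}{\left(1758 + \frac{1}{144 - 1182}\right) \left(1822 + d{\left(33,-11 \right)}\right)} = \frac{- \frac{91}{5} + \frac{1}{5} \left(-36\right) + \frac{1}{5} \left(-5\right)}{\left(1758 + \frac{1}{144 - 1182}\right) \left(1822 - 363\right)} = \frac{- \frac{91}{5} - \frac{36}{5} - 1}{\left(1758 + \frac{1}{-1038}\right) \left(1822 - 363\right)} = - \frac{132}{5 \left(1758 - \frac{1}{1038}\right) 1459} = - \frac{132}{5 \cdot \frac{1824803}{1038} \cdot 1459} = - \frac{132}{5 \cdot \frac{2662387577}{1038}} = \left(- \frac{132}{5}\right) \frac{1038}{2662387577} = - \frac{137016}{13311937885}$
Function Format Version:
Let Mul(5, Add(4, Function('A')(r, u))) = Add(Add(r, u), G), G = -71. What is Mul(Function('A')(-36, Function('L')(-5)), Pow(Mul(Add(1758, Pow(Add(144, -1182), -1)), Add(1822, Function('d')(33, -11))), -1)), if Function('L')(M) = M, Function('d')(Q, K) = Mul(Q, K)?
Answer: Rational(-137016, 13311937885) ≈ -1.0293e-5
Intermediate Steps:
Function('d')(Q, K) = Mul(K, Q)
Function('A')(r, u) = Add(Rational(-91, 5), Mul(Rational(1, 5), r), Mul(Rational(1, 5), u)) (Function('A')(r, u) = Add(-4, Mul(Rational(1, 5), Add(Add(r, u), -71))) = Add(-4, Mul(Rational(1, 5), Add(-71, r, u))) = Add(-4, Add(Rational(-71, 5), Mul(Rational(1, 5), r), Mul(Rational(1, 5), u))) = Add(Rational(-91, 5), Mul(Rational(1, 5), r), Mul(Rational(1, 5), u)))
Mul(Function('A')(-36, Function('L')(-5)), Pow(Mul(Add(1758, Pow(Add(144, -1182), -1)), Add(1822, Function('d')(33, -11))), -1)) = Mul(Add(Rational(-91, 5), Mul(Rational(1, 5), -36), Mul(Rational(1, 5), -5)), Pow(Mul(Add(1758, Pow(Add(144, -1182), -1)), Add(1822, Mul(-11, 33))), -1)) = Mul(Add(Rational(-91, 5), Rational(-36, 5), -1), Pow(Mul(Add(1758, Pow(-1038, -1)), Add(1822, -363)), -1)) = Mul(Rational(-132, 5), Pow(Mul(Add(1758, Rational(-1, 1038)), 1459), -1)) = Mul(Rational(-132, 5), Pow(Mul(Rational(1824803, 1038), 1459), -1)) = Mul(Rational(-132, 5), Pow(Rational(2662387577, 1038), -1)) = Mul(Rational(-132, 5), Rational(1038, 2662387577)) = Rational(-137016, 13311937885)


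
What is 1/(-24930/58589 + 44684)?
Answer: 58589/2617965946 ≈ 2.2380e-5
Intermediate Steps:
1/(-24930/58589 + 44684) = 1/(2617965946/58589) = 58589/2617965946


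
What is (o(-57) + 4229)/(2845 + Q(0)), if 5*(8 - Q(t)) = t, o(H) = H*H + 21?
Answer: 7499/2853 ≈ 2.6285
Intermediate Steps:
o(H) = 21 + H**2 (o(H) = H**2 + 21 = 21 + H**2)
Q(t) = 8 - t/5
(o(-57) + 4229)/(2845 + Q(0)) = ((21 + (-57)**2) + 4229)/(2845 + (8 - 1/5*0)) = ((21 + 3249) + 4229)/(2845 + (8 + 0)) = (3270 + 4229)/(2845 + 8) = 7499/2853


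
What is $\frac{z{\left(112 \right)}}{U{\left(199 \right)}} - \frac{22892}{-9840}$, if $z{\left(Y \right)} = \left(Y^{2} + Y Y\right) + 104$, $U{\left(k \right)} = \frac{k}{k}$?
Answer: $\frac{61978043}{2460} \approx 25194.0$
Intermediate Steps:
$U{\left(k \right)} = 1$
$z{\left(Y \right)} = 104 + 2 Y^{2}$ ($z{\left(Y \right)} = \left(Y^{2} + Y^{2}\right) + 104 = 2 Y^{2} + 104 = 104 + 2 Y^{2}$)
$\frac{z{\left(112 \right)}}{U{\left(199 \right)}} - \frac{22892}{-9840} = \frac{104 + 2 \cdot 112^{2}}{1} - \frac{22892}{-9840} = \left(104 + 2 \cdot 12544\right) 1 - - \frac{5723}{2460} = \left(104 + 25088\right) 1 + \frac{5723}{2460} = 25192 \cdot 1 + \frac{5723}{2460} = 25192 + \frac{5723}{2460} = \frac{61978043}{2460}$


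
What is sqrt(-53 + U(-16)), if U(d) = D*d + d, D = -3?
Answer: I*sqrt(21) ≈ 4.5826*I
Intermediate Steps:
U(d) = -2*d (U(d) = -3*d + d = -2*d)
sqrt(-53 + U(-16)) = sqrt(-53 - 2*(-16)) = sqrt(-53 + 32) = sqrt(-21) = I*sqrt(21)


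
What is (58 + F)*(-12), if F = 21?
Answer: -948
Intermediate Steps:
(58 + F)*(-12) = (58 + 21)*(-12) = 79*(-12) = -948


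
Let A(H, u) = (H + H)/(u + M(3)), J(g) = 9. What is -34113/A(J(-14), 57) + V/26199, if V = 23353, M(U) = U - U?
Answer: -5660221045/52398 ≈ -1.0802e+5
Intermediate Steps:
M(U) = 0
A(H, u) = 2*H/u (A(H, u) = (H + H)/(u + 0) = (2*H)/u = 2*H/u)
-34113/A(J(-14), 57) + V/26199 = -34113/(2*9/57) + 23353/26199 = -34113/(2*9*(1/57)) + 23353*(1/26199) = -34113/6/19 + 23353/26199 = -34113*19/6 + 23353/26199 = -216049/2 + 23353/26199 = -5660221045/52398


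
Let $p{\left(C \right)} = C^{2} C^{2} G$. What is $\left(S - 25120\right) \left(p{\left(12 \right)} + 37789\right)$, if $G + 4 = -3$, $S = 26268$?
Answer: $-123252724$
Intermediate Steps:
$G = -7$ ($G = -4 - 3 = -7$)
$p{\left(C \right)} = - 7 C^{4}$ ($p{\left(C \right)} = C^{2} C^{2} \left(-7\right) = C^{4} \left(-7\right) = - 7 C^{4}$)
$\left(S - 25120\right) \left(p{\left(12 \right)} + 37789\right) = \left(26268 - 25120\right) \left(- 7 \cdot 12^{4} + 37789\right) = \left(26268 - 25120\right) \left(\left(-7\right) 20736 + 37789\right) = 1148 \left(-145152 + 37789\right) = 1148 \left(-107363\right) = -123252724$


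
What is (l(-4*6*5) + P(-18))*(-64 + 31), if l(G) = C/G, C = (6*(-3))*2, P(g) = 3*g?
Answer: 17721/10 ≈ 1772.1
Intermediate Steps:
C = -36 (C = -18*2 = -36)
l(G) = -36/G
(l(-4*6*5) + P(-18))*(-64 + 31) = (-36/(-4*6*5) + 3*(-18))*(-64 + 31) = (-36/((-24*5)) - 54)*(-33) = (-36/(-120) - 54)*(-33) = (-36*(-1/120) - 54)*(-33) = (3/10 - 54)*(-33) = -537/10*(-33) = 17721/10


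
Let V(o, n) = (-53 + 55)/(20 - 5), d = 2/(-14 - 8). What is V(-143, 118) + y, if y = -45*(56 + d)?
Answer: -415103/165 ≈ -2515.8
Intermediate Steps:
d = -1/11 (d = 2/(-22) = -1/22*2 = -1/11 ≈ -0.090909)
y = -27675/11 (y = -45*(56 - 1/11) = -45*615/11 = -27675/11 ≈ -2515.9)
V(o, n) = 2/15
V(-143, 118) + y = 2/15 - 27675/11 = -415103/165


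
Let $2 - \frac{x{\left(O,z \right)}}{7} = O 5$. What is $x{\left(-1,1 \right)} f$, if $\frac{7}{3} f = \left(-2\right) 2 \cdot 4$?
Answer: $-336$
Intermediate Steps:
$x{\left(O,z \right)} = 14 - 35 O$ ($x{\left(O,z \right)} = 14 - 7 O 5 = 14 - 7 \cdot 5 O = 14 - 35 O$)
$f = - \frac{48}{7}$ ($f = \frac{3 \left(-2\right) 2 \cdot 4}{7} = \frac{3 \left(\left(-4\right) 4\right)}{7} = \frac{3}{7} \left(-16\right) = - \frac{48}{7} \approx -6.8571$)
$x{\left(-1,1 \right)} f = \left(14 - -35\right) \left(- \frac{48}{7}\right) = \left(14 + 35\right) \left(- \frac{48}{7}\right) = 49 \left(- \frac{48}{7}\right) = -336$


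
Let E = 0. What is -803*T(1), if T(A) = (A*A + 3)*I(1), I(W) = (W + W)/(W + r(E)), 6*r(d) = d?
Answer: -6424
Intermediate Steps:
r(d) = d/6
I(W) = 2 (I(W) = (W + W)/(W + (⅙)*0) = (2*W)/(W + 0) = (2*W)/W = 2)
T(A) = 6 + 2*A² (T(A) = (A*A + 3)*2 = (A² + 3)*2 = (3 + A²)*2 = 6 + 2*A²)
-803*T(1) = -803*(6 + 2*1²) = -803*(6 + 2*1) = -803*(6 + 2) = -803*8 = -6424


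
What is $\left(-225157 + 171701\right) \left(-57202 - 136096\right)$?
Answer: $10332937888$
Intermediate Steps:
$\left(-225157 + 171701\right) \left(-57202 - 136096\right) = - 53456 \left(-57202 + \left(-159061 + 22965\right)\right) = - 53456 \left(-57202 - 136096\right) = \left(-53456\right) \left(-193298\right) = 10332937888$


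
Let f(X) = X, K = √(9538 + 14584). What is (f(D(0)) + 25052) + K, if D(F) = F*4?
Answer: 25052 + √24122 ≈ 25207.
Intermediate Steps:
D(F) = 4*F
K = √24122 ≈ 155.31
(f(D(0)) + 25052) + K = (4*0 + 25052) + √24122 = (0 + 25052) + √24122 = 25052 + √24122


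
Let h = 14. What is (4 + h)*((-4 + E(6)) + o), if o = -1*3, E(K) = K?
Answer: -18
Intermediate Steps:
o = -3
(4 + h)*((-4 + E(6)) + o) = (4 + 14)*((-4 + 6) - 3) = 18*(2 - 3) = 18*(-1) = -18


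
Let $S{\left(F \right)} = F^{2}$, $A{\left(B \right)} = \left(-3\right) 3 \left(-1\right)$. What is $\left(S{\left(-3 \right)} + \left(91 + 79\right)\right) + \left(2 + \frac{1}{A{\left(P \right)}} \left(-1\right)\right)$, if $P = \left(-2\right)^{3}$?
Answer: $\frac{1628}{9} \approx 180.89$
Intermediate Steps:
$P = -8$
$A{\left(B \right)} = 9$ ($A{\left(B \right)} = \left(-9\right) \left(-1\right) = 9$)
$\left(S{\left(-3 \right)} + \left(91 + 79\right)\right) + \left(2 + \frac{1}{A{\left(P \right)}} \left(-1\right)\right) = \left(\left(-3\right)^{2} + \left(91 + 79\right)\right) + \left(2 + \frac{1}{9} \left(-1\right)\right) = \left(9 + 170\right) + \left(2 + \frac{1}{9} \left(-1\right)\right) = 179 + \left(2 - \frac{1}{9}\right) = 179 + \frac{17}{9} = \frac{1628}{9}$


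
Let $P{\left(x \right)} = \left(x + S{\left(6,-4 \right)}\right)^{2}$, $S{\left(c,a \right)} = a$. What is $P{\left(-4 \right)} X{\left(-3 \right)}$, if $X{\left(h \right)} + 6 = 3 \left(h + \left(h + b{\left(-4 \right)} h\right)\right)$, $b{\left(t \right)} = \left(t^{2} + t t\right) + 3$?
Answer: $-21696$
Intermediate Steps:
$b{\left(t \right)} = 3 + 2 t^{2}$ ($b{\left(t \right)} = \left(t^{2} + t^{2}\right) + 3 = 2 t^{2} + 3 = 3 + 2 t^{2}$)
$X{\left(h \right)} = -6 + 111 h$ ($X{\left(h \right)} = -6 + 3 \left(h + \left(h + \left(3 + 2 \left(-4\right)^{2}\right) h\right)\right) = -6 + 3 \left(h + \left(h + \left(3 + 2 \cdot 16\right) h\right)\right) = -6 + 3 \left(h + \left(h + \left(3 + 32\right) h\right)\right) = -6 + 3 \left(h + \left(h + 35 h\right)\right) = -6 + 3 \left(h + 36 h\right) = -6 + 3 \cdot 37 h = -6 + 111 h$)
$P{\left(x \right)} = \left(-4 + x\right)^{2}$ ($P{\left(x \right)} = \left(x - 4\right)^{2} = \left(-4 + x\right)^{2}$)
$P{\left(-4 \right)} X{\left(-3 \right)} = \left(-4 - 4\right)^{2} \left(-6 + 111 \left(-3\right)\right) = \left(-8\right)^{2} \left(-6 - 333\right) = 64 \left(-339\right) = -21696$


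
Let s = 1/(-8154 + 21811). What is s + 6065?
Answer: 82829706/13657 ≈ 6065.0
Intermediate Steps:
s = 1/13657 ≈ 7.3223e-5
s + 6065 = 1/13657 + 6065 = 82829706/13657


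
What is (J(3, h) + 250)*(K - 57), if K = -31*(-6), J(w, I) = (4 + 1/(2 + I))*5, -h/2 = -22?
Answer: 1602825/46 ≈ 34844.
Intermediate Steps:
h = 44 (h = -2*(-22) = 44)
J(w, I) = 20 + 5/(2 + I)
K = 186
(J(3, h) + 250)*(K - 57) = (5*(9 + 4*44)/(2 + 44) + 250)*(186 - 57) = (5*(9 + 176)/46 + 250)*129 = (5*(1/46)*185 + 250)*129 = (925/46 + 250)*129 = (12425/46)*129 = 1602825/46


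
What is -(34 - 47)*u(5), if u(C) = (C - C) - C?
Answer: -65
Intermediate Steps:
u(C) = -C (u(C) = 0 - C = -C)
-(34 - 47)*u(5) = -(34 - 47)*(-1*5) = -(-13)*(-5) = -1*65 = -65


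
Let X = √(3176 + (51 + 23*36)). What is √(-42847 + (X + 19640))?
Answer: √(-23207 + √4055) ≈ 152.13*I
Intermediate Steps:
X = √4055 (X = √(3176 + (51 + 828)) = √(3176 + 879) = √4055 ≈ 63.679)
√(-42847 + (X + 19640)) = √(-42847 + (√4055 + 19640)) = √(-42847 + (19640 + √4055)) = √(-23207 + √4055)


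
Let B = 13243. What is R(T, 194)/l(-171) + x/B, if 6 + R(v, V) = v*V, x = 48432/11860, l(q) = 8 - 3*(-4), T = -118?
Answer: -17982021247/15706198 ≈ -1144.9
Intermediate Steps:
l(q) = 20 (l(q) = 8 + 12 = 20)
x = 12108/2965 (x = 48432*(1/11860) = 12108/2965 ≈ 4.0836)
R(v, V) = -6 + V*v (R(v, V) = -6 + v*V = -6 + V*v)
R(T, 194)/l(-171) + x/B = (-6 + 194*(-118))/20 + (12108/2965)/13243 = (-6 - 22892)*(1/20) + (12108/2965)*(1/13243) = -22898*1/20 + 12108/39265495 = -11449/10 + 12108/39265495 = -17982021247/15706198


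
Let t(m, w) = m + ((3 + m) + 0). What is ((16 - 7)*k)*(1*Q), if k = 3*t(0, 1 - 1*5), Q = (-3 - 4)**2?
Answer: 3969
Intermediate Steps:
Q = 49 (Q = (-7)**2 = 49)
t(m, w) = 3 + 2*m (t(m, w) = m + (3 + m) = 3 + 2*m)
k = 9 (k = 3*(3 + 2*0) = 3*(3 + 0) = 3*3 = 9)
((16 - 7)*k)*(1*Q) = ((16 - 7)*9)*(1*49) = (9*9)*49 = 81*49 = 3969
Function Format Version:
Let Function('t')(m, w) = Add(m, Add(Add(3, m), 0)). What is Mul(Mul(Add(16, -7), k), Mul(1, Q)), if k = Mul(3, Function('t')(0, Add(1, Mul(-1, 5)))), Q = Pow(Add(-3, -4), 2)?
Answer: 3969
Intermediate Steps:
Q = 49 (Q = Pow(-7, 2) = 49)
Function('t')(m, w) = Add(3, Mul(2, m)) (Function('t')(m, w) = Add(m, Add(3, m)) = Add(3, Mul(2, m)))
k = 9 (k = Mul(3, Add(3, Mul(2, 0))) = Mul(3, Add(3, 0)) = Mul(3, 3) = 9)
Mul(Mul(Add(16, -7), k), Mul(1, Q)) = Mul(Mul(Add(16, -7), 9), Mul(1, 49)) = Mul(Mul(9, 9), 49) = Mul(81, 49) = 3969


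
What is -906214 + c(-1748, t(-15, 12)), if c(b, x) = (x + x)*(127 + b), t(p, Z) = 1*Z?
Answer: -945118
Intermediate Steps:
t(p, Z) = Z
c(b, x) = 2*x*(127 + b) (c(b, x) = (2*x)*(127 + b) = 2*x*(127 + b))
-906214 + c(-1748, t(-15, 12)) = -906214 + 2*12*(127 - 1748) = -906214 + 2*12*(-1621) = -906214 - 38904 = -945118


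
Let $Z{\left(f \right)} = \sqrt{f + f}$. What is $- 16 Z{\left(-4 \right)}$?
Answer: $- 32 i \sqrt{2} \approx - 45.255 i$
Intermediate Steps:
$Z{\left(f \right)} = \sqrt{2} \sqrt{f}$ ($Z{\left(f \right)} = \sqrt{2 f} = \sqrt{2} \sqrt{f}$)
$- 16 Z{\left(-4 \right)} = - 16 \sqrt{2} \sqrt{-4} = - 16 \sqrt{2} \cdot 2 i = - 16 \cdot 2 i \sqrt{2} = - 32 i \sqrt{2}$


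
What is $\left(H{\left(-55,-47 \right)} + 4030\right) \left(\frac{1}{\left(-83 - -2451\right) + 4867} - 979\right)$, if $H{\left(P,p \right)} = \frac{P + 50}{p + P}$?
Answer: $- \frac{291159970316}{73797} \approx -3.9454 \cdot 10^{6}$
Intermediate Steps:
$H{\left(P,p \right)} = \frac{50 + P}{P + p}$
$\left(H{\left(-55,-47 \right)} + 4030\right) \left(\frac{1}{\left(-83 - -2451\right) + 4867} - 979\right) = \left(\frac{50 - 55}{-55 - 47} + 4030\right) \left(\frac{1}{\left(-83 - -2451\right) + 4867} - 979\right) = \left(\frac{1}{-102} \left(-5\right) + 4030\right) \left(\frac{1}{\left(-83 + 2451\right) + 4867} - 979\right) = \left(\left(- \frac{1}{102}\right) \left(-5\right) + 4030\right) \left(\frac{1}{2368 + 4867} - 979\right) = \left(\frac{5}{102} + 4030\right) \left(\frac{1}{7235} - 979\right) = \frac{411065 \left(\frac{1}{7235} - 979\right)}{102} = \frac{411065}{102} \left(- \frac{7083064}{7235}\right) = - \frac{291159970316}{73797}$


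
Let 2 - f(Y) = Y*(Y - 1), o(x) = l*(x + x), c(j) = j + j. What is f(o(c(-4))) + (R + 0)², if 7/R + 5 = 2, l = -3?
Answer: -20237/9 ≈ -2248.6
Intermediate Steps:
R = -7/3 (R = 7/(-5 + 2) = 7/(-3) = 7*(-⅓) = -7/3 ≈ -2.3333)
c(j) = 2*j
o(x) = -6*x (o(x) = -3*(x + x) = -6*x)
f(Y) = 2 - Y*(-1 + Y) (f(Y) = 2 - Y*(Y - 1) = 2 - Y*(-1 + Y))
f(o(c(-4))) + (R + 0)² = (2 - 12*(-4) - (-12*(-4))²) + (-7/3 + 0)² = (2 - 6*(-8) - (-6*(-8))²) + (-7/3)² = (2 + 48 - 1*48²) + 49/9 = (2 + 48 - 1*2304) + 49/9 = (2 + 48 - 2304) + 49/9 = -2254 + 49/9 = -20237/9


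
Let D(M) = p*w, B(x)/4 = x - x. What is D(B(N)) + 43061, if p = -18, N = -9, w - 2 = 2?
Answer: 42989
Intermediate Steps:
w = 4 (w = 2 + 2 = 4)
B(x) = 0 (B(x) = 4*(x - x) = 4*0 = 0)
D(M) = -72 (D(M) = -18*4 = -72)
D(B(N)) + 43061 = -72 + 43061 = 42989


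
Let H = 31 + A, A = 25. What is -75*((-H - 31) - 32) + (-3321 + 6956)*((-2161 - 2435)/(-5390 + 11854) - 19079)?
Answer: -112062852455/1616 ≈ -6.9346e+7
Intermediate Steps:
H = 56 (H = 31 + 25 = 56)
-75*((-H - 31) - 32) + (-3321 + 6956)*((-2161 - 2435)/(-5390 + 11854) - 19079) = -75*((-1*56 - 31) - 32) + (-3321 + 6956)*((-2161 - 2435)/(-5390 + 11854) - 19079) = -75*((-56 - 31) - 32) + 3635*(-4596/6464 - 19079) = -75*(-87 - 32) + 3635*(-4596*1/6464 - 19079) = -75*(-119) + 3635*(-1149/1616 - 19079) = 8925 + 3635*(-30832813/1616) = 8925 - 112077275255/1616 = -112062852455/1616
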